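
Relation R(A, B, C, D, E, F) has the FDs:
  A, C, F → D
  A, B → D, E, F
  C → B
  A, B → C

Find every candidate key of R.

Attributes never on any right-hand side: {A} — every candidate key must contain it.
Closure of {A, B} is {A, B, C, D, E, F}, the whole schema; {A, B} is a candidate key.
Closure of {A, C} is {A, B, C, D, E, F}, the whole schema; {A, C} is a candidate key.
Any other superkey properly contains one of these, so there are no further candidate keys.

{A, B}, {A, C}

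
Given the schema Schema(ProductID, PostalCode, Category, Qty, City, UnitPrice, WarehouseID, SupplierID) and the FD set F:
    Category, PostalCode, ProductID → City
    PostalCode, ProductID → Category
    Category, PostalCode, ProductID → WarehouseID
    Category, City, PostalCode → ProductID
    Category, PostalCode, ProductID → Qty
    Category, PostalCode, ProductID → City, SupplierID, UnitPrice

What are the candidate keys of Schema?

No FD produces {PostalCode}, so it must be in every candidate key.
{PostalCode, ProductID}⁺ = {Category, City, PostalCode, ProductID, Qty, SupplierID, UnitPrice, WarehouseID}, which is every attribute, so {PostalCode, ProductID} is a candidate key.
{Category, City, PostalCode}⁺ = {Category, City, PostalCode, ProductID, Qty, SupplierID, UnitPrice, WarehouseID}, which is every attribute, so {Category, City, PostalCode} is a candidate key.
Any other superkey properly contains one of these, so there are no further candidate keys.

{Category, City, PostalCode}, {PostalCode, ProductID}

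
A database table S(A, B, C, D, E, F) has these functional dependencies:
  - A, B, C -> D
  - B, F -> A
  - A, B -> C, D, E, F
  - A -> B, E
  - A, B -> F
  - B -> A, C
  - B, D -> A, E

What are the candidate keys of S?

{A}, {B}

{A} is a candidate key since {A}⁺ = {A, B, C, D, E, F} covers every attribute.
{B} is a candidate key since {B}⁺ = {A, B, C, D, E, F} covers every attribute.
These are minimal and exhaustive — every other superkey contains one of them.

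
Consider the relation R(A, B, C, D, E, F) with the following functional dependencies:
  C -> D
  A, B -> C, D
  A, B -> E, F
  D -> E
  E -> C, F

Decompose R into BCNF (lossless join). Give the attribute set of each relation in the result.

Candidate key of the original relation: {A, B}.
{A, B, C, D, E, F}: {C} determines {C, D, E, F} here but is not a superkey — split on C -> D, E, F, giving {C, D, E, F} and {A, B, C}.
{C, D, E, F} has no BCNF violation.
{A, B, C} has no BCNF violation.

{A, B, C}; {C, D, E, F}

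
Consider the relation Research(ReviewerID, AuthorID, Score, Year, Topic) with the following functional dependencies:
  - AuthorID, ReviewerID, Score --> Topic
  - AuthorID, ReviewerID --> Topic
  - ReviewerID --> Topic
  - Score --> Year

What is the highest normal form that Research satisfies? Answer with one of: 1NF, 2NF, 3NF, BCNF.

Candidate key: {AuthorID, ReviewerID, Score}. Prime attributes: {AuthorID, ReviewerID, Score}.
AuthorID, ReviewerID --> Topic breaks BCNF: {AuthorID, ReviewerID}⁺ = {AuthorID, ReviewerID, Topic}, so {AuthorID, ReviewerID} is not a superkey.
AuthorID, ReviewerID --> Topic determines the non-prime attribute {Topic} from a non-superkey — 3NF is violated.
Since {ReviewerID} ⊂ {AuthorID, ReviewerID, Score} and {ReviewerID}⁺ ⊇ {Topic} with {Topic} non-prime, there is a partial dependency; 2NF fails.

1NF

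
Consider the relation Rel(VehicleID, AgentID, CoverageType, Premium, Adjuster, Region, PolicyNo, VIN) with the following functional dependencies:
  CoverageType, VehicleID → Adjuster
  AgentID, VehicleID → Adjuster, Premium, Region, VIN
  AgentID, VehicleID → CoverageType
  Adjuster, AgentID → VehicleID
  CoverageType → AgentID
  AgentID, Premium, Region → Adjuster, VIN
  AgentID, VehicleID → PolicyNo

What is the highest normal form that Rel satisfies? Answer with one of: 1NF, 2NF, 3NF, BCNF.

3NF

Candidate keys: {Adjuster, AgentID}, {Adjuster, CoverageType}, {AgentID, Premium, Region}, {AgentID, VehicleID}, {CoverageType, Premium, Region}, {CoverageType, VehicleID}. Prime attributes: {Adjuster, AgentID, CoverageType, Premium, Region, VehicleID}.
CoverageType → AgentID: {CoverageType}⁺ = {AgentID, CoverageType}, which is not all of the attributes, so the left side is not a superkey — BCNF is violated.
Since {AgentID} ⊆ prime attributes and every other non-superkey FD also has a prime right side, the schema is in 3NF.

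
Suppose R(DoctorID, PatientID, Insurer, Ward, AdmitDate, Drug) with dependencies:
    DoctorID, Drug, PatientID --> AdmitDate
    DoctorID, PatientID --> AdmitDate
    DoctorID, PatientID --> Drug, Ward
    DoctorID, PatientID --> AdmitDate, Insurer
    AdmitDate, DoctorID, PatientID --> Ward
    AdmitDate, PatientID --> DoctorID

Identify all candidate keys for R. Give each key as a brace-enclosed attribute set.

{AdmitDate, PatientID}, {DoctorID, PatientID}

Attributes never on any right-hand side: {PatientID} — every candidate key must contain it.
{AdmitDate, PatientID}⁺ = {AdmitDate, DoctorID, Drug, Insurer, PatientID, Ward}, which is every attribute, so {AdmitDate, PatientID} is a candidate key.
{DoctorID, PatientID}⁺ = {AdmitDate, DoctorID, Drug, Insurer, PatientID, Ward}, which is every attribute, so {DoctorID, PatientID} is a candidate key.
No proper subset of any of these is a key, and no other minimal superkey exists.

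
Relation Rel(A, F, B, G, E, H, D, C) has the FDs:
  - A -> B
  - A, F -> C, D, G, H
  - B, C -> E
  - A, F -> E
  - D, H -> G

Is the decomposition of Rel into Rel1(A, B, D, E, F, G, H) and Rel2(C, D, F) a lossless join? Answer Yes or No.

No

The shared attributes are {D, F} and {D, F}⁺ = {D, F}.
Neither Rel1 nor Rel2 is contained in that closure, so the decomposition is lossy.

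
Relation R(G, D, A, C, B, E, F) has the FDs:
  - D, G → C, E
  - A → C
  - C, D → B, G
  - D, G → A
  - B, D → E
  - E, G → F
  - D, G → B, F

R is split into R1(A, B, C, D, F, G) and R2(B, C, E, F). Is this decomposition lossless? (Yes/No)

The shared attributes are {B, C, F} and {B, C, F}⁺ = {B, C, F}.
The closure covers neither R1 nor R2 entirely; the join is not lossless.

No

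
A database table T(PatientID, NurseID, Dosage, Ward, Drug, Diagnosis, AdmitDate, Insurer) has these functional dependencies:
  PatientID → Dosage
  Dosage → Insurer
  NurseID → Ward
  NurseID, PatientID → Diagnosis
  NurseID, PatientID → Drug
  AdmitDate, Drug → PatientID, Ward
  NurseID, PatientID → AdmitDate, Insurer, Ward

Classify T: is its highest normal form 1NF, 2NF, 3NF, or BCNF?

1NF

Candidate keys: {AdmitDate, Drug, NurseID}, {NurseID, PatientID}. Prime attributes: {AdmitDate, Drug, NurseID, PatientID}.
PatientID → Dosage: {PatientID}⁺ = {Dosage, Insurer, PatientID}, which is not all of the attributes, so the left side is not a superkey — BCNF is violated.
PatientID → Dosage has non-prime {Dosage} on the right and a non-superkey on the left, so 3NF fails.
{NurseID} is a proper subset of the key {NurseID, PatientID}, and {NurseID}⁺ contains the non-prime attribute {Ward} — a partial dependency, so 2NF is violated.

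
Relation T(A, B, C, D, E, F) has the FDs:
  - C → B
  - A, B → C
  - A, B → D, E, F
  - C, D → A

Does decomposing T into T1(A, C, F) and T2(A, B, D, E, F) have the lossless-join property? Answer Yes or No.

Common attributes: {A, F}; their closure is {A, F}.
T1 ⊄ {A, F} and T2 ⊄ {A, F}, so the split is lossy.

No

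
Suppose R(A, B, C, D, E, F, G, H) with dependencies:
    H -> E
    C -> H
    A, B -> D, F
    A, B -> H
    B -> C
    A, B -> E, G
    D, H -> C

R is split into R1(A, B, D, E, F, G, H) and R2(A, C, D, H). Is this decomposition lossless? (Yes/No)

R1 ∩ R2 = {A, D, H}; its closure under F is {A, C, D, E, H}.
This includes all of R2, so the common attributes are a superkey of R2 — the join is lossless.

Yes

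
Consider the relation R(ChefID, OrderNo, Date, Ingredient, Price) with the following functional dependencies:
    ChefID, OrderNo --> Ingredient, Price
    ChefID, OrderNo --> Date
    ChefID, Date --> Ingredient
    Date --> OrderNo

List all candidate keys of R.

{ChefID, Date}, {ChefID, OrderNo}

Attributes never on any right-hand side: {ChefID} — every candidate key must contain it.
{ChefID, Date}⁺ = {ChefID, Date, Ingredient, OrderNo, Price} — all of the relation — so {ChefID, Date} is a candidate key.
{ChefID, OrderNo}⁺ = {ChefID, Date, Ingredient, OrderNo, Price} — all of the relation — so {ChefID, OrderNo} is a candidate key.
No proper subset of any of these is a key, and no other minimal superkey exists.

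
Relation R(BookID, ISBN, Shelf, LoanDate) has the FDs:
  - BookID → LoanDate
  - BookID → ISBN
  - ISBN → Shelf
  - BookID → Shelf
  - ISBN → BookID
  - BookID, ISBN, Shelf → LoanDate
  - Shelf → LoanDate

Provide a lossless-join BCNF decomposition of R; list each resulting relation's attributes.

Candidate keys of the original relation: {BookID}, {ISBN}.
In {BookID, ISBN, LoanDate, Shelf}, {Shelf} is not a superkey ({Shelf}⁺ restricted to this set is {LoanDate, Shelf}), so split on Shelf → LoanDate into {LoanDate, Shelf} and {BookID, ISBN, Shelf}.
{LoanDate, Shelf} has no BCNF violation.
{BookID, ISBN, Shelf} has no BCNF violation.

{BookID, ISBN, Shelf}; {LoanDate, Shelf}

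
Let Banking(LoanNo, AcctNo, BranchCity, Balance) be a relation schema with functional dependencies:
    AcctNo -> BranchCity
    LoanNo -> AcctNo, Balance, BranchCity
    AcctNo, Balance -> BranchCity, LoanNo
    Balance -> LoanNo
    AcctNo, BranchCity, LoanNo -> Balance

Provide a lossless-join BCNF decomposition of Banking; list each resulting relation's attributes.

Candidate keys of the original relation: {Balance}, {LoanNo}.
{AcctNo, Balance, BranchCity, LoanNo}: {AcctNo} determines {AcctNo, BranchCity} here but is not a superkey — split on AcctNo -> BranchCity, giving {AcctNo, BranchCity} and {AcctNo, Balance, LoanNo}.
{AcctNo, BranchCity} has no BCNF violation.
{AcctNo, Balance, LoanNo} has no BCNF violation.

{AcctNo, Balance, LoanNo}; {AcctNo, BranchCity}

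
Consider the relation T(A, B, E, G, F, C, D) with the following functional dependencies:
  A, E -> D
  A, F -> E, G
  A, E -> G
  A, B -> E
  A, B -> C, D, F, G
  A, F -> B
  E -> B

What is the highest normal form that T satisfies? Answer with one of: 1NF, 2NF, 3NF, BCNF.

3NF

Candidate keys: {A, B}, {A, E}, {A, F}. Prime attributes: {A, B, E, F}.
For E -> B we have {E}⁺ = {B, E}; {E} is not a superkey, so BCNF fails.
Since {B} ⊆ prime attributes and every other non-superkey FD also has a prime right side, the schema is in 3NF.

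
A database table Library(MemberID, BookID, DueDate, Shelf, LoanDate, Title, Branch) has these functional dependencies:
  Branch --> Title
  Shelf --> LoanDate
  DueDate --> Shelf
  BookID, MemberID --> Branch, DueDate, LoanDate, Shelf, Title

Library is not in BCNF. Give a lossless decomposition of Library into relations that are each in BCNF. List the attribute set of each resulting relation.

Candidate key of the original relation: {BookID, MemberID}.
{BookID, Branch, DueDate, LoanDate, MemberID, Shelf, Title}: {Branch} determines {Branch, Title} here but is not a superkey — split on Branch --> Title, giving {Branch, Title} and {BookID, Branch, DueDate, LoanDate, MemberID, Shelf}.
{Branch, Title} is in BCNF.
{BookID, Branch, DueDate, LoanDate, MemberID, Shelf}: {Shelf} determines {LoanDate, Shelf} here but is not a superkey — split on Shelf --> LoanDate, giving {LoanDate, Shelf} and {BookID, Branch, DueDate, MemberID, Shelf}.
{LoanDate, Shelf} is in BCNF.
{BookID, Branch, DueDate, MemberID, Shelf}: {DueDate} determines {DueDate, Shelf} here but is not a superkey — split on DueDate --> Shelf, giving {DueDate, Shelf} and {BookID, Branch, DueDate, MemberID}.
{DueDate, Shelf} is in BCNF.
{BookID, Branch, DueDate, MemberID} is in BCNF.

{BookID, Branch, DueDate, MemberID}; {Branch, Title}; {DueDate, Shelf}; {LoanDate, Shelf}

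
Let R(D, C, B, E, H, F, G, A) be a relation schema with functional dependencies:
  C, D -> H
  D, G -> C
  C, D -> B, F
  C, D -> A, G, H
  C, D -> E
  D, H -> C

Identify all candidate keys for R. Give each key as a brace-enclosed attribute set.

No FD produces {D}, so it must be in every candidate key.
{C, D}⁺ = {A, B, C, D, E, F, G, H} — all of the relation — so {C, D} is a candidate key.
{D, G}⁺ = {A, B, C, D, E, F, G, H} — all of the relation — so {D, G} is a candidate key.
{D, H}⁺ = {A, B, C, D, E, F, G, H} — all of the relation — so {D, H} is a candidate key.
These are minimal and exhaustive — every other superkey contains one of them.

{C, D}, {D, G}, {D, H}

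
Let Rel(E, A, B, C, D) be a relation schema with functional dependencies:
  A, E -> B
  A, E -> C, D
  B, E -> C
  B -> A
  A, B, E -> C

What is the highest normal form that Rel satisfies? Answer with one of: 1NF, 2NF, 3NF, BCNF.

3NF

Candidate keys: {A, E}, {B, E}. Prime attributes: {A, B, E}.
B -> A: {B}⁺ = {A, B}, which is not all of the attributes, so the left side is not a superkey — BCNF is violated.
Since {A} ⊆ prime attributes and every other non-superkey FD also has a prime right side, the schema is in 3NF.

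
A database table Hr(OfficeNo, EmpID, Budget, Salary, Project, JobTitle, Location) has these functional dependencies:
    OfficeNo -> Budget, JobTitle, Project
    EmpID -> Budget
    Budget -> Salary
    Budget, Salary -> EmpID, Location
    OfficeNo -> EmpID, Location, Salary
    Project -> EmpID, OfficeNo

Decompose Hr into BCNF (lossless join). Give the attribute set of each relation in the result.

{Budget, EmpID, Location, Salary}; {EmpID, JobTitle, OfficeNo, Project}

Candidate keys of the original relation: {OfficeNo}, {Project}.
In {Budget, EmpID, JobTitle, Location, OfficeNo, Project, Salary}, {EmpID} is not a superkey ({EmpID}⁺ restricted to this set is {Budget, EmpID, Location, Salary}), so split on EmpID -> Budget, Location, Salary into {Budget, EmpID, Location, Salary} and {EmpID, JobTitle, OfficeNo, Project}.
{Budget, EmpID, Location, Salary} is in BCNF.
{EmpID, JobTitle, OfficeNo, Project} is in BCNF.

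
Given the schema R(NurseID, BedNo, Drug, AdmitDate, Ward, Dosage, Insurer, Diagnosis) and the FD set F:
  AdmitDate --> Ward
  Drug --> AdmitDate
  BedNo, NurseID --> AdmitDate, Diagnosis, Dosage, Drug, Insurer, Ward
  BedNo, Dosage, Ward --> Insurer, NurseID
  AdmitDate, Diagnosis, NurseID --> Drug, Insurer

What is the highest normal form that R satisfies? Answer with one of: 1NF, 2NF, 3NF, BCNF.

2NF

Candidate keys: {AdmitDate, BedNo, Dosage}, {BedNo, Dosage, Drug}, {BedNo, Dosage, Ward}, {BedNo, NurseID}. Prime attributes: {AdmitDate, BedNo, Dosage, Drug, NurseID, Ward}.
AdmitDate --> Ward breaks BCNF: {AdmitDate}⁺ = {AdmitDate, Ward}, so {AdmitDate} is not a superkey.
AdmitDate, Diagnosis, NurseID --> Drug, Insurer has non-prime {Insurer} on the right and a non-superkey on the left, so 3NF fails.
No non-prime attribute depends on a proper subset of any candidate key, so 2NF holds.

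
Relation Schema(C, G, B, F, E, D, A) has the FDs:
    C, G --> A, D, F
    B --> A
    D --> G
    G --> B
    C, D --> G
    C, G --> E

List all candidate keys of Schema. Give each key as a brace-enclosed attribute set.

{C, D}, {C, G}

No FD produces {C}, so it must be in every candidate key.
{C, D}⁺ = {A, B, C, D, E, F, G} — all of the relation — so {C, D} is a candidate key.
{C, G}⁺ = {A, B, C, D, E, F, G} — all of the relation — so {C, G} is a candidate key.
Any other superkey properly contains one of these, so there are no further candidate keys.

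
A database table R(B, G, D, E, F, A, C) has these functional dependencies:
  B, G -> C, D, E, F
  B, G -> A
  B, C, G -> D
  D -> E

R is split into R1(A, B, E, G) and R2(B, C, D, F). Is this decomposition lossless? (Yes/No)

The shared attributes are {B} and {B}⁺ = {B}.
R1 ⊄ {B} and R2 ⊄ {B}, so the split is lossy.

No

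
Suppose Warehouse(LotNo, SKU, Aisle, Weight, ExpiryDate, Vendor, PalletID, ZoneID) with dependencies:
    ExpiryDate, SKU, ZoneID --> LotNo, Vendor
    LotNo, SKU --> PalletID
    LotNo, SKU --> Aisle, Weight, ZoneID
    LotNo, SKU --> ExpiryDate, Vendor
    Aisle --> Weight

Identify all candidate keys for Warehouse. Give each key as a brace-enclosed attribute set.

{ExpiryDate, SKU, ZoneID}, {LotNo, SKU}

Attributes never on any right-hand side: {SKU} — every candidate key must contain it.
{LotNo, SKU}⁺ = {Aisle, ExpiryDate, LotNo, PalletID, SKU, Vendor, Weight, ZoneID} — all of the relation — so {LotNo, SKU} is a candidate key.
{ExpiryDate, SKU, ZoneID}⁺ = {Aisle, ExpiryDate, LotNo, PalletID, SKU, Vendor, Weight, ZoneID} — all of the relation — so {ExpiryDate, SKU, ZoneID} is a candidate key.
These are minimal and exhaustive — every other superkey contains one of them.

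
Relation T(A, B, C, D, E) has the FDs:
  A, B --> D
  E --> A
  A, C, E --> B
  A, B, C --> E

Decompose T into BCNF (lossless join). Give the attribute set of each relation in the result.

{A, B, D}; {A, E}; {B, C, E}

Candidate keys of the original relation: {A, B, C}, {C, E}.
Within {A, B, C, D, E}: {A, B}⁺ ∩ {A, B, C, D, E} = {A, B, D}, not the whole set, so A, B --> D violates BCNF; decompose into {A, B, D} and {A, B, C, E}.
{A, B, D}: every determinant is a superkey — BCNF.
Within {A, B, C, E}: {E}⁺ ∩ {A, B, C, E} = {A, E}, not the whole set, so E --> A violates BCNF; decompose into {A, E} and {B, C, E}.
{A, E}: every determinant is a superkey — BCNF.
{B, C, E}: every determinant is a superkey — BCNF.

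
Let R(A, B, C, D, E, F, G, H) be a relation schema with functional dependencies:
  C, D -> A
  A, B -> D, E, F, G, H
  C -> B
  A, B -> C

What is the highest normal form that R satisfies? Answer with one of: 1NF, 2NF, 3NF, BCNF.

Candidate keys: {A, B}, {A, C}, {C, D}. Prime attributes: {A, B, C, D}.
C -> B: {C}⁺ = {B, C}, which is not all of the attributes, so the left side is not a superkey — BCNF is violated.
But every attribute on its right side ({B}) is prime, and the same holds for every other non-superkey FD, so 3NF still holds.

3NF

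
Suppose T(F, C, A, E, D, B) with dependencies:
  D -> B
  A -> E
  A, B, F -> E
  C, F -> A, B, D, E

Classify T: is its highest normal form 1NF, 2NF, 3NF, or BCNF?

Candidate key: {C, F}. Prime attributes: {C, F}.
D -> B breaks BCNF: {D}⁺ = {B, D}, so {D} is not a superkey.
D -> B determines the non-prime attribute {B} from a non-superkey — 3NF is violated.
Checking every proper subset of each key, none determines a non-prime attribute — 2NF is satisfied.

2NF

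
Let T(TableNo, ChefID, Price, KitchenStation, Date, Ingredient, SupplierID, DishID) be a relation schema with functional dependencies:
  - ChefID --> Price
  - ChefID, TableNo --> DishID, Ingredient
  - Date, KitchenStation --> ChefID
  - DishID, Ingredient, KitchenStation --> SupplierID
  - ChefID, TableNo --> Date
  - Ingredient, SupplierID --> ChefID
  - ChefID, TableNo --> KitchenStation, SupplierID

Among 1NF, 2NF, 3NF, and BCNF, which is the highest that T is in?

Candidate keys: {ChefID, TableNo}, {Date, KitchenStation, TableNo}, {DishID, Ingredient, KitchenStation, TableNo}, {Ingredient, SupplierID, TableNo}. Prime attributes: {ChefID, Date, DishID, Ingredient, KitchenStation, SupplierID, TableNo}.
ChefID --> Price breaks BCNF: {ChefID}⁺ = {ChefID, Price}, so {ChefID} is not a superkey.
ChefID --> Price determines the non-prime attribute {Price} from a non-superkey — 3NF is violated.
Since {ChefID} ⊂ {ChefID, TableNo} and {ChefID}⁺ ⊇ {Price} with {Price} non-prime, there is a partial dependency; 2NF fails.

1NF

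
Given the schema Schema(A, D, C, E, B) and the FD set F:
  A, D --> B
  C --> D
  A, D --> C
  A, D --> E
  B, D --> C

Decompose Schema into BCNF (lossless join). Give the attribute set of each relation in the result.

{A, B, C, E}; {C, D}

Candidate keys of the original relation: {A, C}, {A, D}.
In {A, B, C, D, E}, {C} is not a superkey ({C}⁺ restricted to this set is {C, D}), so split on C --> D into {C, D} and {A, B, C, E}.
{C, D} is in BCNF.
{A, B, C, E} is in BCNF.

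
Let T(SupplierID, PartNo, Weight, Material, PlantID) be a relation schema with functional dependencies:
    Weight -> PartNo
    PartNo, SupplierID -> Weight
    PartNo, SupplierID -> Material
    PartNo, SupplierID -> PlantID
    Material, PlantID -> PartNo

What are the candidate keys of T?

No FD produces {SupplierID}, so it must be in every candidate key.
{PartNo, SupplierID}⁺ = {Material, PartNo, PlantID, SupplierID, Weight} — all of the relation — so {PartNo, SupplierID} is a candidate key.
{SupplierID, Weight}⁺ = {Material, PartNo, PlantID, SupplierID, Weight} — all of the relation — so {SupplierID, Weight} is a candidate key.
{Material, PlantID, SupplierID}⁺ = {Material, PartNo, PlantID, SupplierID, Weight} — all of the relation — so {Material, PlantID, SupplierID} is a candidate key.
Any other superkey properly contains one of these, so there are no further candidate keys.

{Material, PlantID, SupplierID}, {PartNo, SupplierID}, {SupplierID, Weight}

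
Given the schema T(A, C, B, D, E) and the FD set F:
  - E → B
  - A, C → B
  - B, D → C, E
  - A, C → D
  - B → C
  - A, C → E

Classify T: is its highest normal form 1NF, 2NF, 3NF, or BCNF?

3NF

Candidate keys: {A, B}, {A, C}, {A, E}. Prime attributes: {A, B, C, E}.
E → B: {E}⁺ = {B, C, E}, which is not all of the attributes, so the left side is not a superkey — BCNF is violated.
Since {B} ⊆ prime attributes and every other non-superkey FD also has a prime right side, the schema is in 3NF.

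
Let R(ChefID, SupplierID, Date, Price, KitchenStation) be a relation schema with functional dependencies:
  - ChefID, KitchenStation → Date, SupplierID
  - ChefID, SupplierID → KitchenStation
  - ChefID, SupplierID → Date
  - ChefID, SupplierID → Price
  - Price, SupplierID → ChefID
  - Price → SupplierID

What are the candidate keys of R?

{ChefID, KitchenStation}, {ChefID, SupplierID}, {Price}

Closure of {Price} is {ChefID, Date, KitchenStation, Price, SupplierID}, the whole schema; {Price} is a candidate key.
Closure of {ChefID, KitchenStation} is {ChefID, Date, KitchenStation, Price, SupplierID}, the whole schema; {ChefID, KitchenStation} is a candidate key.
Closure of {ChefID, SupplierID} is {ChefID, Date, KitchenStation, Price, SupplierID}, the whole schema; {ChefID, SupplierID} is a candidate key.
These are minimal and exhaustive — every other superkey contains one of them.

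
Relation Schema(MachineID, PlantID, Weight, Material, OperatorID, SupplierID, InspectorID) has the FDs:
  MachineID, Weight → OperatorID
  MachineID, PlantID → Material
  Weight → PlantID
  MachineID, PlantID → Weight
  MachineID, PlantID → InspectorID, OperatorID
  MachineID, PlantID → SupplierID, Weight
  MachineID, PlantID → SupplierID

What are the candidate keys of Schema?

{MachineID} never appears on the right of any FD, so every key must include it.
{MachineID, PlantID} is a candidate key since {MachineID, PlantID}⁺ = {InspectorID, MachineID, Material, OperatorID, PlantID, SupplierID, Weight} covers every attribute.
{MachineID, Weight} is a candidate key since {MachineID, Weight}⁺ = {InspectorID, MachineID, Material, OperatorID, PlantID, SupplierID, Weight} covers every attribute.
Any other superkey properly contains one of these, so there are no further candidate keys.

{MachineID, PlantID}, {MachineID, Weight}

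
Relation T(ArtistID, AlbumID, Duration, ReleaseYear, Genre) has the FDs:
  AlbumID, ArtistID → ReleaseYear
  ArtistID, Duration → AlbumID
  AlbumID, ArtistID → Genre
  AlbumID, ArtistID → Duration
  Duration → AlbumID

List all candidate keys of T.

{AlbumID, ArtistID}, {ArtistID, Duration}

{ArtistID} never appears on the right of any FD, so every key must include it.
Closure of {AlbumID, ArtistID} is {AlbumID, ArtistID, Duration, Genre, ReleaseYear}, the whole schema; {AlbumID, ArtistID} is a candidate key.
Closure of {ArtistID, Duration} is {AlbumID, ArtistID, Duration, Genre, ReleaseYear}, the whole schema; {ArtistID, Duration} is a candidate key.
These are minimal and exhaustive — every other superkey contains one of them.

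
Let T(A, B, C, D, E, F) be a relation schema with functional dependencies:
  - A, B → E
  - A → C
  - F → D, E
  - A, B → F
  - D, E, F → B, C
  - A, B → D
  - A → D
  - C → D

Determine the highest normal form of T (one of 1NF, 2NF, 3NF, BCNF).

Candidate keys: {A, B}, {A, F}. Prime attributes: {A, B, F}.
A → C: {A}⁺ = {A, C, D}, which is not all of the attributes, so the left side is not a superkey — BCNF is violated.
A → C determines the non-prime attribute {C} from a non-superkey — 3NF is violated.
The proper key subset {A} of {A, B} determines non-prime {C, D}, so the relation is not even in 2NF.

1NF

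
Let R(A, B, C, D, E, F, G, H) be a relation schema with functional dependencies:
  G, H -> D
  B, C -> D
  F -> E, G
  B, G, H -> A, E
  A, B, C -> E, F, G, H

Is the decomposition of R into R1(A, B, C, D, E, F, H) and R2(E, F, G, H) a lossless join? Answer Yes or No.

Common attributes: {E, F, H}; their closure is {D, E, F, G, H}.
R2 is contained in that closure, so R1 ∩ R2 -> R2 holds and the join is lossless.

Yes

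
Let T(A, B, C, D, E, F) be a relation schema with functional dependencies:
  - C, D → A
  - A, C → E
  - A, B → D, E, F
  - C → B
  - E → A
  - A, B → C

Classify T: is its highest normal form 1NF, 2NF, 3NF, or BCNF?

Candidate keys: {A, B}, {A, C}, {B, E}, {C, D}, {C, E}. Prime attributes: {A, B, C, D, E}.
C → B: {C}⁺ = {B, C}, which is not all of the attributes, so the left side is not a superkey — BCNF is violated.
Since {B} ⊆ prime attributes and every other non-superkey FD also has a prime right side, the schema is in 3NF.

3NF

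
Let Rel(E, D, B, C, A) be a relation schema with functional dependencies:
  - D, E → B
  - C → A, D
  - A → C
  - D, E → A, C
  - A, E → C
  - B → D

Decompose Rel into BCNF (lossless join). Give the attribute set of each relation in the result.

Candidate keys of the original relation: {A, E}, {B, E}, {C, E}, {D, E}.
In {A, B, C, D, E}, {C} is not a superkey ({C}⁺ restricted to this set is {A, C, D}), so split on C → A, D into {A, C, D} and {B, C, E}.
{A, C, D}: every determinant is a superkey — BCNF.
{B, C, E}: every determinant is a superkey — BCNF.

{A, C, D}; {B, C, E}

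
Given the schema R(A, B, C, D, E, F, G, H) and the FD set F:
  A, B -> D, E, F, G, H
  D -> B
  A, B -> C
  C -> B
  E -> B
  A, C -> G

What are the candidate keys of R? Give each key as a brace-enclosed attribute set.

{A} never appears on the right of any FD, so every key must include it.
{A, B} is a candidate key since {A, B}⁺ = {A, B, C, D, E, F, G, H} covers every attribute.
{A, C} is a candidate key since {A, C}⁺ = {A, B, C, D, E, F, G, H} covers every attribute.
{A, D} is a candidate key since {A, D}⁺ = {A, B, C, D, E, F, G, H} covers every attribute.
{A, E} is a candidate key since {A, E}⁺ = {A, B, C, D, E, F, G, H} covers every attribute.
No proper subset of any of these is a key, and no other minimal superkey exists.

{A, B}, {A, C}, {A, D}, {A, E}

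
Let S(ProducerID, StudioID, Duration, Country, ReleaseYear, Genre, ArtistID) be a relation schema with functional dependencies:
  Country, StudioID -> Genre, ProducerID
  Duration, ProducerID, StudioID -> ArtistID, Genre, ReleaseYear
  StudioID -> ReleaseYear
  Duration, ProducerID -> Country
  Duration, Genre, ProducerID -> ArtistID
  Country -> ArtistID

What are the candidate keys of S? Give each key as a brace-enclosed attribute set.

{Country, Duration, StudioID}, {Duration, ProducerID, StudioID}

{Duration, StudioID} never appear on the right of any FD, so every key must include all of them.
Closure of {Country, Duration, StudioID} is {ArtistID, Country, Duration, Genre, ProducerID, ReleaseYear, StudioID}, the whole schema; {Country, Duration, StudioID} is a candidate key.
Closure of {Duration, ProducerID, StudioID} is {ArtistID, Country, Duration, Genre, ProducerID, ReleaseYear, StudioID}, the whole schema; {Duration, ProducerID, StudioID} is a candidate key.
These are minimal and exhaustive — every other superkey contains one of them.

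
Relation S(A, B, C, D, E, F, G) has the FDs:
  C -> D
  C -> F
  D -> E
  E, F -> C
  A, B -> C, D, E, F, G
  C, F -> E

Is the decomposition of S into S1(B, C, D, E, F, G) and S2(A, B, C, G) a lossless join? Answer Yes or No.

Yes

Common attributes: {B, C, G}; their closure is {B, C, D, E, F, G}.
S1 is contained in that closure, so S1 ∩ S2 -> S1 holds and the join is lossless.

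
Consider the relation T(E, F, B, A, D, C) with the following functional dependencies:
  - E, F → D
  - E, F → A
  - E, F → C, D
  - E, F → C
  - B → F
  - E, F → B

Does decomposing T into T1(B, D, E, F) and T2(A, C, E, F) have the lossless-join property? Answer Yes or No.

Common attributes: {E, F}; their closure is {A, B, C, D, E, F}.
This includes all of T1, so the common attributes are a superkey of T1 — the join is lossless.

Yes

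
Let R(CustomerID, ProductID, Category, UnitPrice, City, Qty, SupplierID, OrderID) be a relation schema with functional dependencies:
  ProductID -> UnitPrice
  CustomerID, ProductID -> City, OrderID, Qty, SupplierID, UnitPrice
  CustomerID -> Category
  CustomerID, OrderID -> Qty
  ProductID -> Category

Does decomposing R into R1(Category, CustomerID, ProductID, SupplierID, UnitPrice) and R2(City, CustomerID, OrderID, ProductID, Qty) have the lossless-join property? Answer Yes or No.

Common attributes: {CustomerID, ProductID}; their closure is {Category, City, CustomerID, OrderID, ProductID, Qty, SupplierID, UnitPrice}.
This includes all of R1, so the common attributes are a superkey of R1 — the join is lossless.

Yes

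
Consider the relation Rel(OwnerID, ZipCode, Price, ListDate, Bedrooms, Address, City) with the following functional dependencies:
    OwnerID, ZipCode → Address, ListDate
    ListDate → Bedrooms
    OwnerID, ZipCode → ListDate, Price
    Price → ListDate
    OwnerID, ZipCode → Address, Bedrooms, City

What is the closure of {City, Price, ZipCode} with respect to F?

Start with {City, Price, ZipCode}.
Price → ListDate applies; add {ListDate} → now {City, ListDate, Price, ZipCode}.
ListDate → Bedrooms applies; add {Bedrooms} → now {Bedrooms, City, ListDate, Price, ZipCode}.
No further FD applies.

{Bedrooms, City, ListDate, Price, ZipCode}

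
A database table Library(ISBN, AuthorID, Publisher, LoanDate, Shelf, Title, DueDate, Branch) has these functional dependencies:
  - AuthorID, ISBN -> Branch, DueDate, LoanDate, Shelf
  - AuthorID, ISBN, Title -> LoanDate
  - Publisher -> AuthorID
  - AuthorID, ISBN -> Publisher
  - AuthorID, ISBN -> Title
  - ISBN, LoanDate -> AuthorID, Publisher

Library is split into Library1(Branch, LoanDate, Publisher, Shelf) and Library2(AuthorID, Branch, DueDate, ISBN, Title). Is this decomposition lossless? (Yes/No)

Common attributes: {Branch}; their closure is {Branch}.
Library1 ⊄ {Branch} and Library2 ⊄ {Branch}, so the split is lossy.

No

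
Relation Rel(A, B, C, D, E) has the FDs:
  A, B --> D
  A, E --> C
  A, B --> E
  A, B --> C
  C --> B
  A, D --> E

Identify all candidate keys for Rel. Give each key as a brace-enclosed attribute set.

{A, B}, {A, C}, {A, D}, {A, E}

Attributes never on any right-hand side: {A} — every candidate key must contain it.
Closure of {A, B} is {A, B, C, D, E}, the whole schema; {A, B} is a candidate key.
Closure of {A, C} is {A, B, C, D, E}, the whole schema; {A, C} is a candidate key.
Closure of {A, D} is {A, B, C, D, E}, the whole schema; {A, D} is a candidate key.
Closure of {A, E} is {A, B, C, D, E}, the whole schema; {A, E} is a candidate key.
These are minimal and exhaustive — every other superkey contains one of them.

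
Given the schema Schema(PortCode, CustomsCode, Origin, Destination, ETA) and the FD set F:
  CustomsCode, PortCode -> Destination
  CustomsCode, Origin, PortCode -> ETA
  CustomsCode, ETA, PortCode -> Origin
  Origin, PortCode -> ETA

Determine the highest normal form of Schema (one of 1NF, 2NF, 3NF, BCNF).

Candidate keys: {CustomsCode, ETA, PortCode}, {CustomsCode, Origin, PortCode}. Prime attributes: {CustomsCode, ETA, Origin, PortCode}.
CustomsCode, PortCode -> Destination breaks BCNF: {CustomsCode, PortCode}⁺ = {CustomsCode, Destination, PortCode}, so {CustomsCode, PortCode} is not a superkey.
Because {Destination} is non-prime and the left side of CustomsCode, PortCode -> Destination is not a superkey, the relation is not in 3NF.
Since {CustomsCode, PortCode} ⊂ {CustomsCode, ETA, PortCode} and {CustomsCode, PortCode}⁺ ⊇ {Destination} with {Destination} non-prime, there is a partial dependency; 2NF fails.

1NF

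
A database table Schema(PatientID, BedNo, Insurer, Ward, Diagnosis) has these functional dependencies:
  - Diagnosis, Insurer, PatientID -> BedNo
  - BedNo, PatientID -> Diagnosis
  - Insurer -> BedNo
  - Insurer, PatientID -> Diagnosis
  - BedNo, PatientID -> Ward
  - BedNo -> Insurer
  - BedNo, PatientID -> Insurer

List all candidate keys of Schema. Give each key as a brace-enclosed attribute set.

{PatientID} never appears on the right of any FD, so every key must include it.
{BedNo, PatientID} is a candidate key since {BedNo, PatientID}⁺ = {BedNo, Diagnosis, Insurer, PatientID, Ward} covers every attribute.
{Insurer, PatientID} is a candidate key since {Insurer, PatientID}⁺ = {BedNo, Diagnosis, Insurer, PatientID, Ward} covers every attribute.
These are minimal and exhaustive — every other superkey contains one of them.

{BedNo, PatientID}, {Insurer, PatientID}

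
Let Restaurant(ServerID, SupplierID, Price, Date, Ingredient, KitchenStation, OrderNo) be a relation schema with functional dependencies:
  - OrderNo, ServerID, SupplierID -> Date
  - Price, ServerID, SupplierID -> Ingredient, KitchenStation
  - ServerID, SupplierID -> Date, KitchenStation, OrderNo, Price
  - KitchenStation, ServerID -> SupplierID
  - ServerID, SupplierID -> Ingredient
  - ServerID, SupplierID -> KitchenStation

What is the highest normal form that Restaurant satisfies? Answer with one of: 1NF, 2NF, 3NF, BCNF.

Candidate keys: {KitchenStation, ServerID}, {ServerID, SupplierID}. Prime attributes: {KitchenStation, ServerID, SupplierID}.
Every FD has a superkey on the left, so the relation is in BCNF.

BCNF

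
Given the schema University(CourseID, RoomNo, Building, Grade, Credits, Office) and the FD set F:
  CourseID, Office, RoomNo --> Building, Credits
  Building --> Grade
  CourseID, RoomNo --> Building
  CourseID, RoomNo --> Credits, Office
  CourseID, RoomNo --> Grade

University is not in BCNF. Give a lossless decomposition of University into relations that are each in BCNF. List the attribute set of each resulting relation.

{Building, CourseID, Credits, Office, RoomNo}; {Building, Grade}

Candidate key of the original relation: {CourseID, RoomNo}.
Within {Building, CourseID, Credits, Grade, Office, RoomNo}: {Building}⁺ ∩ {Building, CourseID, Credits, Grade, Office, RoomNo} = {Building, Grade}, not the whole set, so Building --> Grade violates BCNF; decompose into {Building, Grade} and {Building, CourseID, Credits, Office, RoomNo}.
{Building, Grade}: every determinant is a superkey — BCNF.
{Building, CourseID, Credits, Office, RoomNo}: every determinant is a superkey — BCNF.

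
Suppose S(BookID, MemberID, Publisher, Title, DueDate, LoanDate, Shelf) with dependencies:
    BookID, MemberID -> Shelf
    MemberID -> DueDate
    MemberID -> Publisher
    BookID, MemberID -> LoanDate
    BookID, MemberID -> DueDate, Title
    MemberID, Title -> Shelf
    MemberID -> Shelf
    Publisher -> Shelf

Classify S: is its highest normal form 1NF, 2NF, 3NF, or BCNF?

Candidate key: {BookID, MemberID}. Prime attributes: {BookID, MemberID}.
For MemberID -> DueDate we have {MemberID}⁺ = {DueDate, MemberID, Publisher, Shelf}; {MemberID} is not a superkey, so BCNF fails.
Because {DueDate} is non-prime and the left side of MemberID -> DueDate is not a superkey, the relation is not in 3NF.
The proper key subset {MemberID} of {BookID, MemberID} determines non-prime {DueDate, Publisher, Shelf}, so the relation is not even in 2NF.

1NF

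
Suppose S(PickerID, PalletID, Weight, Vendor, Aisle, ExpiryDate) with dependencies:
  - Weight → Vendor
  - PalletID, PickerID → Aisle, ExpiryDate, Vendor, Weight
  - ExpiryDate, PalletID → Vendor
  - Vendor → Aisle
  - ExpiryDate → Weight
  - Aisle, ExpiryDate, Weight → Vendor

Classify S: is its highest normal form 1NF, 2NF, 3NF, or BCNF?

2NF

Candidate key: {PalletID, PickerID}. Prime attributes: {PalletID, PickerID}.
Weight → Vendor: {Weight}⁺ = {Aisle, Vendor, Weight}, which is not all of the attributes, so the left side is not a superkey — BCNF is violated.
Weight → Vendor determines the non-prime attribute {Vendor} from a non-superkey — 3NF is violated.
No proper subset of a key has a non-prime attribute in its closure, so there is no partial dependency; 2NF holds.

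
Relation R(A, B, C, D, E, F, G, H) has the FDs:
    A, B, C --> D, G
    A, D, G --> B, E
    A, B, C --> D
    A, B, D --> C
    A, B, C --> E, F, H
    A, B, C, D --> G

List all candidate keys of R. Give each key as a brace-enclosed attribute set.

{A, B, C}, {A, B, D}, {A, D, G}

No FD produces {A}, so it must be in every candidate key.
{A, B, C}⁺ = {A, B, C, D, E, F, G, H} — all of the relation — so {A, B, C} is a candidate key.
{A, B, D}⁺ = {A, B, C, D, E, F, G, H} — all of the relation — so {A, B, D} is a candidate key.
{A, D, G}⁺ = {A, B, C, D, E, F, G, H} — all of the relation — so {A, D, G} is a candidate key.
These are minimal and exhaustive — every other superkey contains one of them.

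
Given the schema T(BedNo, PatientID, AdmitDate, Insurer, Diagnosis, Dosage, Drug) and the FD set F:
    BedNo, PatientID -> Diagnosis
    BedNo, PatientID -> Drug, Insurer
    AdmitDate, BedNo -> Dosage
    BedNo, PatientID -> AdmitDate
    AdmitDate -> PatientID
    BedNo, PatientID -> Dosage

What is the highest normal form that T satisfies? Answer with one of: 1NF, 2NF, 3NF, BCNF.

Candidate keys: {AdmitDate, BedNo}, {BedNo, PatientID}. Prime attributes: {AdmitDate, BedNo, PatientID}.
For AdmitDate -> PatientID we have {AdmitDate}⁺ = {AdmitDate, PatientID}; {AdmitDate} is not a superkey, so BCNF fails.
Its right-hand attributes {PatientID} are all prime, as are those of every other non-superkey FD — the relation is in 3NF.

3NF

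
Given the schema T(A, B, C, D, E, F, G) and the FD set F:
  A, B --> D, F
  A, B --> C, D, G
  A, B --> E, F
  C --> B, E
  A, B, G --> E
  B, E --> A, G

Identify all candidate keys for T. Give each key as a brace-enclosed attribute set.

{C}⁺ = {A, B, C, D, E, F, G}, which is every attribute, so {C} is a candidate key.
{A, B}⁺ = {A, B, C, D, E, F, G}, which is every attribute, so {A, B} is a candidate key.
{B, E}⁺ = {A, B, C, D, E, F, G}, which is every attribute, so {B, E} is a candidate key.
Any other superkey properly contains one of these, so there are no further candidate keys.

{A, B}, {B, E}, {C}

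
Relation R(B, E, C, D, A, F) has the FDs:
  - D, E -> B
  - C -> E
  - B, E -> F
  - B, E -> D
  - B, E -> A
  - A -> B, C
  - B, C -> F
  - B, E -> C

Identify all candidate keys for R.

{A}, {B, C}, {B, E}, {C, D}, {D, E}

{A} is a candidate key since {A}⁺ = {A, B, C, D, E, F} covers every attribute.
{B, C} is a candidate key since {B, C}⁺ = {A, B, C, D, E, F} covers every attribute.
{B, E} is a candidate key since {B, E}⁺ = {A, B, C, D, E, F} covers every attribute.
{C, D} is a candidate key since {C, D}⁺ = {A, B, C, D, E, F} covers every attribute.
{D, E} is a candidate key since {D, E}⁺ = {A, B, C, D, E, F} covers every attribute.
These are minimal and exhaustive — every other superkey contains one of them.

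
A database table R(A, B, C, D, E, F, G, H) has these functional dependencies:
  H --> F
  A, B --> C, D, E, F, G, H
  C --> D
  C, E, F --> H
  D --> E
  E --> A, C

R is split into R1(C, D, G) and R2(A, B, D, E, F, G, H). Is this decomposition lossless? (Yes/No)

The shared attributes are {D, G} and {D, G}⁺ = {A, C, D, E, G}.
R1 is contained in that closure, so R1 ∩ R2 --> R1 holds and the join is lossless.

Yes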